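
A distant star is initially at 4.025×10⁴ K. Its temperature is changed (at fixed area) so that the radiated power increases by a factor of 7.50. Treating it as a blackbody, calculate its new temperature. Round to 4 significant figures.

T₂ ≈ 6.661×10⁴ K

P ∝ T⁴, so T₂/T₁ = (P₂/P₁)^(1/4) = (7.50)^(1/4) = 1.65488.
T₂ = 4.025×10⁴ × 1.65488 = 6.661×10⁴ K.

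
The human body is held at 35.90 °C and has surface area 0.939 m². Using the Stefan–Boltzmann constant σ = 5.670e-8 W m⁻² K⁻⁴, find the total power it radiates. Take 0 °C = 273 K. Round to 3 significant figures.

T = 35.90 °C + 273 = 308.90 K.
Area A = 0.939 m².
P = σAT⁴ = 5.670×10⁻⁸ × 0.939 × (308.90)⁴ = 485 W.

P ≈ 485 W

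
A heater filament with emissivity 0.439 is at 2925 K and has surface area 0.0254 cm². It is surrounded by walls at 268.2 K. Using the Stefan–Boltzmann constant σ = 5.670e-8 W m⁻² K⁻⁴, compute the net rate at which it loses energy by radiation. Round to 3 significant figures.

Net loss ≈ 4.63 W

Area A = 0.0254 cm² = 2.54×10⁻⁶ m².
Net radiated power P_net = εσA(T⁴ − T₀⁴) = 0.439×5.670×10⁻⁸×2.54×10⁻⁶×(2925⁴ − 268.2⁴).
T⁴ − T₀⁴ = 7.31987×10¹³ − 5.17410×10⁹ = 7.31935×10¹³ K⁴, so P_net = 4.63 W.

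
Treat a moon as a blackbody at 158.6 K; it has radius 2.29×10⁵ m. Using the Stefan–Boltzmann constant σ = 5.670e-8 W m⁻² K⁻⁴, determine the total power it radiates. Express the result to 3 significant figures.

P ≈ 2.36×10¹³ W

Surface area A = 4πR² = 4π(2.29×10⁵ m)² = 6.58993×10¹¹ m².
P = σAT⁴ = 5.670×10⁻⁸ × 6.58993×10¹¹ × (158.6)⁴ = 2.36×10¹³ W.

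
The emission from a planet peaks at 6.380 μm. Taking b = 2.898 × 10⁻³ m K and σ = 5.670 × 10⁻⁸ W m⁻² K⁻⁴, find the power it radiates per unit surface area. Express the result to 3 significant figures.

I ≈ 2.41×10³ W/m²

Wien's law: T = b/λ_max = 2.898×10⁻³/6.380×10⁻⁶ = 454.232 K.
Then I = σT⁴ = 5.670×10⁻⁸×(454.232)⁴ = 2.41×10³ W/m².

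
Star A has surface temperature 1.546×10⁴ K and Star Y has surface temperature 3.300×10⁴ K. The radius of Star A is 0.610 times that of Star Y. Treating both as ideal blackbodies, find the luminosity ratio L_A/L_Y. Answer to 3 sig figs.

L ∝ R²T⁴, so L_A/L_Y = (R_A/R_Y)²(T_A/T_Y)⁴ = (0.610)² × (1.546×10⁴/3.300×10⁴)⁴ = 0.3721 × 0.0481706 = 0.0179.

L_A/L_Y ≈ 0.0179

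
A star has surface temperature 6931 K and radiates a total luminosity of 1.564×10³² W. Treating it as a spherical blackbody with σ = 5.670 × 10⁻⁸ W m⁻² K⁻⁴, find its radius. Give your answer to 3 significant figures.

R ≈ 3.08×10¹¹ m

L = 4πR²σT⁴ ⇒ R = √(L/(4πσT⁴)).
σT⁴ = 1.30848×10⁸ W/m², so R = √(1.564×10³²/(4π×1.30848×10⁸)) = 3.08×10¹¹ m.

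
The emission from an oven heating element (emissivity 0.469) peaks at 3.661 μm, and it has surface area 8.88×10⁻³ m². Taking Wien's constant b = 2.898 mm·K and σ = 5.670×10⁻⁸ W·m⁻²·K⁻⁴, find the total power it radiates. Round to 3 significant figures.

Wien's law: T = b/λ_max = 2.898×10⁻³/3.661×10⁻⁶ = 791.587 K.
Area A = 8.88×10⁻³ m².
Then P = εσAT⁴ = 0.469×5.670×10⁻⁸×8.88×10⁻³×(791.587)⁴ = 92.7 W.

P ≈ 92.7 W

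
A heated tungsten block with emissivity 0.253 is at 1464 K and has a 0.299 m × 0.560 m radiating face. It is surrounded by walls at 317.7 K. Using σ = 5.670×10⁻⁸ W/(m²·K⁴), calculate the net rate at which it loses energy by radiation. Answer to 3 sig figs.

Area A = 0.299 × 0.560 = 0.16744 m².
Net radiated power P_net = εσA(T⁴ − T₀⁴) = 0.253×5.670×10⁻⁸×0.16744×(1464⁴ − 317.7⁴).
T⁴ − T₀⁴ = 4.59372×10¹² − 1.01875×10¹⁰ = 4.58353×10¹² K⁴, so P_net = 1.10×10⁴ W.

Net loss ≈ 1.10×10⁴ W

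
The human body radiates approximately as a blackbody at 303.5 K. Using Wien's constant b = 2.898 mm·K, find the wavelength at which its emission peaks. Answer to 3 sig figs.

λ_max ≈ 9.55 μm

Wien's displacement law: λ_max = b/T = (2.898×10⁻³ m·K)/(303.5 K) = 9.549×10⁻⁶ m.
That is 9.55 μm, in the infrared range.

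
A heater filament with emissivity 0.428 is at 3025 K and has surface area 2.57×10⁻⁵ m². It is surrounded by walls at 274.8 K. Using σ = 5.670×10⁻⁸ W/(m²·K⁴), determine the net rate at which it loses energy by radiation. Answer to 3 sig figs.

Area A = 2.57×10⁻⁵ m².
Net radiated power P_net = εσA(T⁴ − T₀⁴) = 0.428×5.670×10⁻⁸×2.57×10⁻⁵×(3025⁴ − 274.8⁴).
T⁴ − T₀⁴ = 8.37339×10¹³ − 5.70252×10⁹ = 8.37282×10¹³ K⁴, so P_net = 52.2 W.

Net loss ≈ 52.2 W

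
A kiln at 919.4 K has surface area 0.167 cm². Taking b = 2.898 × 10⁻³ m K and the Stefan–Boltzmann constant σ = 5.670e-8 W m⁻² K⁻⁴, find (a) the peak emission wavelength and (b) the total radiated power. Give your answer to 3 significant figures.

(a) λ_max = b/T = 2.898×10⁻³/919.4 = 3.152×10⁻⁶ m = 3.15 μm.
Area A = 0.167 cm² = 1.67×10⁻⁵ m².
(b) P = σAT⁴ = 5.670×10⁻⁸×1.67×10⁻⁵×(919.4)⁴ = 0.677 W.

λ_max ≈ 3.15 μm; P ≈ 0.677 W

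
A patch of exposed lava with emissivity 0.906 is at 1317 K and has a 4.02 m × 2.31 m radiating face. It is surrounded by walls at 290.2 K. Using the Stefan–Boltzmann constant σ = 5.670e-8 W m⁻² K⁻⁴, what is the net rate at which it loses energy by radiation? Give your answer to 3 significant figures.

Area A = 4.02 × 2.31 = 9.2862 m².
Net radiated power P_net = εσA(T⁴ − T₀⁴) = 0.906×5.670×10⁻⁸×9.2862×(1317⁴ − 290.2⁴).
T⁴ − T₀⁴ = 3.00845×10¹² − 7.09234×10⁹ = 3.00136×10¹² K⁴, so P_net = 1.43×10⁶ W.

Net loss ≈ 1.43×10⁶ W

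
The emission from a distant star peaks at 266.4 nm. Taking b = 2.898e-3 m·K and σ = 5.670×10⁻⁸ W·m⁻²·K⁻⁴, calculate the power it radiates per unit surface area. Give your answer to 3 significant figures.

I ≈ 7.94×10⁸ W/m²

Wien's law: T = b/λ_max = 2.898×10⁻³/2.664×10⁻⁷ = 10878.4 K.
Then I = σT⁴ = 5.670×10⁻⁸×(10878.4)⁴ = 7.94×10⁸ W/m².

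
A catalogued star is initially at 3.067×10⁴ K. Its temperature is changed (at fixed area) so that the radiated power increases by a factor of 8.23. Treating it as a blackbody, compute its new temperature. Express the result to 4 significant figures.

P ∝ T⁴, so T₂/T₁ = (P₂/P₁)^(1/4) = (8.23)^(1/4) = 1.69375.
T₂ = 3.067×10⁴ × 1.69375 = 5.195×10⁴ K.

T₂ ≈ 5.195×10⁴ K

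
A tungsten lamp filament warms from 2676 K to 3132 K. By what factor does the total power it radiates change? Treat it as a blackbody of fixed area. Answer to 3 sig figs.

P₂/P₁ ≈ 1.88

P ∝ T⁴, so P₂/P₁ = (T₂/T₁)⁴ = (3132/2676)⁴ = (1.17040)⁴ = 1.88.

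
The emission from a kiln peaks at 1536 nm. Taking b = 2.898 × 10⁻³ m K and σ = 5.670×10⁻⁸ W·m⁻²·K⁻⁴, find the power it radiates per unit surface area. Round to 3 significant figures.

Wien's law: T = b/λ_max = 2.898×10⁻³/1.536×10⁻⁶ = 1886.72 K.
Then I = σT⁴ = 5.670×10⁻⁸×(1886.72)⁴ = 7.18×10⁵ W/m².

I ≈ 7.18×10⁵ W/m²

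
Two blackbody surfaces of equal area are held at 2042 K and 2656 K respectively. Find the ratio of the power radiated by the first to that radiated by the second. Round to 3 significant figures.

P₁/P₂ ≈ 0.349

With equal areas, P₁/P₂ = (T₁/T₂)⁴ = (2042/2656)⁴ = 0.349.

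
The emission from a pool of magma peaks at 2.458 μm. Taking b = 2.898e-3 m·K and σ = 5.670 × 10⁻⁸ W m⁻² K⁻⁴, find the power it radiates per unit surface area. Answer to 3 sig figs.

Wien's law: T = b/λ_max = 2.898×10⁻³/2.458×10⁻⁶ = 1179.01 K.
Then I = σT⁴ = 5.670×10⁻⁸×(1179.01)⁴ = 1.10×10⁵ W/m².

I ≈ 1.10×10⁵ W/m²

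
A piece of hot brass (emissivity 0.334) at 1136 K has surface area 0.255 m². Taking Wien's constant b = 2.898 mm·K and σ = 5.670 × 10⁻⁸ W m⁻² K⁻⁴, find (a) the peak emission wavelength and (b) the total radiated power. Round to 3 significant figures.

(a) λ_max = b/T = 2.898×10⁻³/1136 = 2.551×10⁻⁶ m = 2.55×10³ nm.
Area A = 0.255 m².
(b) P = εσAT⁴ = 0.334×5.670×10⁻⁸×0.255×(1136)⁴ = 8.04×10³ W.

λ_max ≈ 2.55×10³ nm; P ≈ 8.04×10³ W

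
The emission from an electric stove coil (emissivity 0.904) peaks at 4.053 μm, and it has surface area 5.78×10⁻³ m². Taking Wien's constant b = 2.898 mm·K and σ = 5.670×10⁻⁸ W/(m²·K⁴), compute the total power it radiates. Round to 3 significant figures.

P ≈ 77.4 W

Wien's law: T = b/λ_max = 2.898×10⁻³/4.053×10⁻⁶ = 715.026 K.
Area A = 5.78×10⁻³ m².
Then P = εσAT⁴ = 0.904×5.670×10⁻⁸×5.78×10⁻³×(715.026)⁴ = 77.4 W.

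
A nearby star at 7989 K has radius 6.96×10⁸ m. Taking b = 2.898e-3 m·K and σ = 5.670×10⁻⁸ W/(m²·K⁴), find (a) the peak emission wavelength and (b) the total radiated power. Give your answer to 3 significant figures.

λ_max ≈ 363 nm; P ≈ 1.41×10²⁷ W

(a) λ_max = b/T = 2.898×10⁻³/7989 = 3.627×10⁻⁷ m = 363 nm.
Surface area A = 4πR² = 4π(6.96×10⁸ m)² = 6.08735×10¹⁸ m².
(b) P = σAT⁴ = 5.670×10⁻⁸×6.08735×10¹⁸×(7989)⁴ = 1.41×10²⁷ W.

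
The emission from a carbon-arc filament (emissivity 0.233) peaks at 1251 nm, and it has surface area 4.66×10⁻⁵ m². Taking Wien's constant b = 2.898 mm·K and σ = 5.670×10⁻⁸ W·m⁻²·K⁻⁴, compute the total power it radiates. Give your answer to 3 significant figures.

P ≈ 17.7 W

Wien's law: T = b/λ_max = 2.898×10⁻³/1.251×10⁻⁶ = 2316.55 K.
Area A = 4.66×10⁻⁵ m².
Then P = εσAT⁴ = 0.233×5.670×10⁻⁸×4.66×10⁻⁵×(2316.55)⁴ = 17.7 W.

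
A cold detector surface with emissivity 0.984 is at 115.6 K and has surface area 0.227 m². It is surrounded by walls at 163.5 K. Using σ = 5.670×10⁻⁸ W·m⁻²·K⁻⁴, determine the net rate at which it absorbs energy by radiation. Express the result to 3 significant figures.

Net gain ≈ 6.79 W

Area A = 0.227 m².
Net radiated power P_net = εσA(T⁴ − T₀⁴) = 0.984×5.670×10⁻⁸×0.227×(115.6⁴ − 163.5⁴).
T⁴ − T₀⁴ = 1.78579×10⁸ − 7.14613×10⁸ = -5.36034×10⁸ K⁴, so P_net = -6.79 W — negative, meaning a net gain of 6.79 W.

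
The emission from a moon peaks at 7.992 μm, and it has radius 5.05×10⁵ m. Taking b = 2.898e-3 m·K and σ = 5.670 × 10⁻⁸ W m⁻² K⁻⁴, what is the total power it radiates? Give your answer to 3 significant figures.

Wien's law: T = b/λ_max = 2.898×10⁻³/7.992×10⁻⁶ = 362.613 K.
Surface area A = 4πR² = 4π(5.05×10⁵ m)² = 3.20474×10¹² m².
Then P = σAT⁴ = 5.670×10⁻⁸×3.20474×10¹²×(362.613)⁴ = 3.14×10¹⁵ W.

P ≈ 3.14×10¹⁵ W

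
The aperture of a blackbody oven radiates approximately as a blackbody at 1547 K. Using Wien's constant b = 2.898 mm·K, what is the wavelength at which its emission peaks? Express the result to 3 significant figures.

λ_max ≈ 1.87×10³ nm

Wien's displacement law: λ_max = b/T = (2.898×10⁻³ m·K)/(1547 K) = 1.873×10⁻⁶ m.
That is 1.87×10³ nm, in the infrared range.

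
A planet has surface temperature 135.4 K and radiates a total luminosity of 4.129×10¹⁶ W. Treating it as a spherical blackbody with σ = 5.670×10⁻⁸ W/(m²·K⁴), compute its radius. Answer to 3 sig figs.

L = 4πR²σT⁴ ⇒ R = √(L/(4πσT⁴)).
σT⁴ = 19.0571 W/m², so R = √(4.129×10¹⁶/(4π×19.0571)) = 1.31×10⁷ m.

R ≈ 1.31×10⁷ m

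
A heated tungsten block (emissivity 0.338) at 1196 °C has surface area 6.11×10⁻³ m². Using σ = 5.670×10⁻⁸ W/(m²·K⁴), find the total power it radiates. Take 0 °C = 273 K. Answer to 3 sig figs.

T = 1196 °C + 273 = 1469 K.
Area A = 6.11×10⁻³ m².
P = εσAT⁴ = 0.338 × 5.670×10⁻⁸ × 6.11×10⁻³ × (1469)⁴ = 545 W.

P ≈ 545 W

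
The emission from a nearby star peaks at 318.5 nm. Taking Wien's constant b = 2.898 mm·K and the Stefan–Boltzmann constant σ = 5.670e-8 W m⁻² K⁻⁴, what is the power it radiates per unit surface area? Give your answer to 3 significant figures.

Wien's law: T = b/λ_max = 2.898×10⁻³/3.185×10⁻⁷ = 9098.90 K.
Then I = σT⁴ = 5.670×10⁻⁸×(9098.90)⁴ = 3.89×10⁸ W/m².

I ≈ 3.89×10⁸ W/m²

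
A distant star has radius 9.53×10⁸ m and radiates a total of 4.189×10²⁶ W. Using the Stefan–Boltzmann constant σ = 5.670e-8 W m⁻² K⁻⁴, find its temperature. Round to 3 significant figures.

T ≈ 5.04×10³ K

Surface area A = 4πR² = 4π(9.53×10⁸ m)² = 1.14129×10¹⁹ m².
P = σAT⁴ ⇒ T = (P/(σA))^(1/4) = (4.189×10²⁶/(5.670×10⁻⁸×1.14129×10¹⁹))^(1/4) = 5.04×10³ K.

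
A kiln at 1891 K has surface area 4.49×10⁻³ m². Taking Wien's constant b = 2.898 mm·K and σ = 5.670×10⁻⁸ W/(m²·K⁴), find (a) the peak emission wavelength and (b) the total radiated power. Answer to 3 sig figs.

λ_max ≈ 1.53 μm; P ≈ 3.26×10³ W

(a) λ_max = b/T = 2.898×10⁻³/1891 = 1.533×10⁻⁶ m = 1.53 μm.
Area A = 4.49×10⁻³ m².
(b) P = σAT⁴ = 5.670×10⁻⁸×4.49×10⁻³×(1891)⁴ = 3.26×10³ W.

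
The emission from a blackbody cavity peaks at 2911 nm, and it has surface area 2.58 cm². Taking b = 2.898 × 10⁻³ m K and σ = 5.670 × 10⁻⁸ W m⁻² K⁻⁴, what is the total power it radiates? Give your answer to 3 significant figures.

Wien's law: T = b/λ_max = 2.898×10⁻³/2.911×10⁻⁶ = 995.534 K.
Area A = 2.58 cm² = 2.58×10⁻⁴ m².
Then P = σAT⁴ = 5.670×10⁻⁸×2.58×10⁻⁴×(995.534)⁴ = 14.4 W.

P ≈ 14.4 W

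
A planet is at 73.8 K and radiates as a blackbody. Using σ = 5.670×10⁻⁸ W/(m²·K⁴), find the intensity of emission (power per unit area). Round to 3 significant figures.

I ≈ 1.68 W/m²

Stefan–Boltzmann: I = σT⁴ = 5.670×10⁻⁸ × (73.8)⁴ = 1.68 W/m².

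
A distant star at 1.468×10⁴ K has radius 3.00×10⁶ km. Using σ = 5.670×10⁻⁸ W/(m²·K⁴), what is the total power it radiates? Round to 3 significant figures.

Surface area A = 4πR² = 4π(3.00×10⁹ m)² = 1.13097×10²⁰ m².
P = σAT⁴ = 5.670×10⁻⁸ × 1.13097×10²⁰ × (1.468×10⁴)⁴ = 2.98×10²⁹ W.

P ≈ 2.98×10²⁹ W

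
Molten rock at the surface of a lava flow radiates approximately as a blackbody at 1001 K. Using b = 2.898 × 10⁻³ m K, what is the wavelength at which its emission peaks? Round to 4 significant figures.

Wien's displacement law: λ_max = b/T = (2.898×10⁻³ m·K)/(1001 K) = 2.8951×10⁻⁶ m.
That is 2.895 μm, in the infrared range.

λ_max ≈ 2.895 μm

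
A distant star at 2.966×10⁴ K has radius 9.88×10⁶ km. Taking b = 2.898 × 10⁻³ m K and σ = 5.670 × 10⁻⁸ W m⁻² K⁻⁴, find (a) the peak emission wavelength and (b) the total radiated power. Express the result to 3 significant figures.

(a) λ_max = b/T = 2.898×10⁻³/2.966×10⁴ = 9.771×10⁻⁸ m = 97.7 nm.
Surface area A = 4πR² = 4π(9.88×10⁹ m)² = 1.22666×10²¹ m².
(b) P = σAT⁴ = 5.670×10⁻⁸×1.22666×10²¹×(2.966×10⁴)⁴ = 5.38×10³¹ W.

λ_max ≈ 97.7 nm; P ≈ 5.38×10³¹ W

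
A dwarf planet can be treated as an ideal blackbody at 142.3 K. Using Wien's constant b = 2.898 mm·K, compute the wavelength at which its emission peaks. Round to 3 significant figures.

λ_max ≈ 20.4 μm

Wien's displacement law: λ_max = b/T = (2.898×10⁻³ m·K)/(142.3 K) = 2.037×10⁻⁵ m.
That is 20.4 μm, in the infrared range.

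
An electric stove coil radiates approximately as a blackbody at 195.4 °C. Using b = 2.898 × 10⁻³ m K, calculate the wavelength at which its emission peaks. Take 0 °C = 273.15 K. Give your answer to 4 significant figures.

T = 195.4 °C + 273.15 = 468.55 K.
Wien's displacement law: λ_max = b/T = (2.898×10⁻³ m·K)/(468.55 K) = 6.1850×10⁻⁶ m.
That is 6.185 μm, in the infrared range.

λ_max ≈ 6.185 μm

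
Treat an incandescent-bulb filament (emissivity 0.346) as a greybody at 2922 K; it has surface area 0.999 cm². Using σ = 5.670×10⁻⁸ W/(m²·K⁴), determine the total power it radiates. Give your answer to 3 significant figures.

Area A = 0.999 cm² = 9.99×10⁻⁵ m².
P = εσAT⁴ = 0.346 × 5.670×10⁻⁸ × 9.99×10⁻⁵ × (2922)⁴ = 143 W.

P ≈ 143 W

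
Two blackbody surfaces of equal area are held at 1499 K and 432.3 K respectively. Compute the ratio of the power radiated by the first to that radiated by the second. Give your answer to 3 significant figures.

With equal areas, P₁/P₂ = (T₁/T₂)⁴ = (1499/432.3)⁴ = 145.

P₁/P₂ ≈ 145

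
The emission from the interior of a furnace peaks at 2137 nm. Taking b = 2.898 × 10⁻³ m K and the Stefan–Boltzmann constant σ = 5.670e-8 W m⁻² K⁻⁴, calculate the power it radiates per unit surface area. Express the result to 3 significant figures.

Wien's law: T = b/λ_max = 2.898×10⁻³/2.137×10⁻⁶ = 1356.11 K.
Then I = σT⁴ = 5.670×10⁻⁸×(1356.11)⁴ = 1.92×10⁵ W/m².

I ≈ 1.92×10⁵ W/m²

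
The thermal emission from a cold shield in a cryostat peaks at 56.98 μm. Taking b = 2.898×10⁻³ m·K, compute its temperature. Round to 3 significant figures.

Wien's law gives T = b/λ_max = (2.898×10⁻³ m·K)/(5.698×10⁻⁵ m) = 50.9 K.

T ≈ 50.9 K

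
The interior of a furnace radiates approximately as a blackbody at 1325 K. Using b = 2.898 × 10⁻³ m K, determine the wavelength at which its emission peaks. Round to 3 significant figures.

Wien's displacement law: λ_max = b/T = (2.898×10⁻³ m·K)/(1325 K) = 2.187×10⁻⁶ m.
That is 2.19 μm, in the infrared range.

λ_max ≈ 2.19 μm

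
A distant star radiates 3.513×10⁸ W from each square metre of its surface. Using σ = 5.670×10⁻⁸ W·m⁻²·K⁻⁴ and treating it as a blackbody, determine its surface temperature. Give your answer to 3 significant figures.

I = σT⁴, so T = (I/σ)^(1/4) = (3.513×10⁸/(5.670×10⁻⁸))^(1/4) = 8.87×10³ K.

T ≈ 8.87×10³ K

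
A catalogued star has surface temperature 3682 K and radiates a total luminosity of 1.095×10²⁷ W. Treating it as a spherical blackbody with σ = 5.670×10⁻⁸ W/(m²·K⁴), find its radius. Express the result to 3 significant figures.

R ≈ 2.89×10⁹ m

L = 4πR²σT⁴ ⇒ R = √(L/(4πσT⁴)).
σT⁴ = 1.04212×10⁷ W/m², so R = √(1.095×10²⁷/(4π×1.04212×10⁷)) = 2.89×10⁹ m.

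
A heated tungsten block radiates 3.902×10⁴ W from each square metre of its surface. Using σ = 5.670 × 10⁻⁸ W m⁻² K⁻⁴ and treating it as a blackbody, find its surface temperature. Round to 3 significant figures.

I = σT⁴, so T = (I/σ)^(1/4) = (3.902×10⁴/(5.670×10⁻⁸))^(1/4) = 911 K.

T ≈ 911 K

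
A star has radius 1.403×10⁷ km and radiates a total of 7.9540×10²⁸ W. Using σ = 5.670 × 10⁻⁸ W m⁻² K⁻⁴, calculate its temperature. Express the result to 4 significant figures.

Surface area A = 4πR² = 4π(1.403×10¹⁰ m)² = 2.47358×10²¹ m².
P = σAT⁴ ⇒ T = (P/(σA))^(1/4) = (7.9540×10²⁸/(5.670×10⁻⁸×2.47358×10²¹))^(1/4) = 4880 K.

T ≈ 4880 K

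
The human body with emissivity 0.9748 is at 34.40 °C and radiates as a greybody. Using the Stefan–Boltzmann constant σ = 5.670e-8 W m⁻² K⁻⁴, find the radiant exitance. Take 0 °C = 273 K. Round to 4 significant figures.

T = 34.40 °C + 273 = 307.40 K.
Stefan–Boltzmann: I = εσT⁴ = 0.9748 × 5.670×10⁻⁸ × (307.40)⁴ = 493.5 W/m².

I ≈ 493.5 W/m²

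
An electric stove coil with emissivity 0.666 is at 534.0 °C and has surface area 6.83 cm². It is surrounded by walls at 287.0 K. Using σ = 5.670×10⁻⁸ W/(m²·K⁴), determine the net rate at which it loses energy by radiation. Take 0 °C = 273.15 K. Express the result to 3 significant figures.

Net loss ≈ 10.8 W

T = 534.0 °C + 273.15 = 807.15 K.
Area A = 6.83 cm² = 6.83×10⁻⁴ m².
Net radiated power P_net = εσA(T⁴ − T₀⁴) = 0.666×5.670×10⁻⁸×6.83×10⁻⁴×(807.15⁴ − 287.0⁴).
T⁴ − T₀⁴ = 4.24441×10¹¹ − 6.78465×10⁹ = 4.17656×10¹¹ K⁴, so P_net = 10.8 W.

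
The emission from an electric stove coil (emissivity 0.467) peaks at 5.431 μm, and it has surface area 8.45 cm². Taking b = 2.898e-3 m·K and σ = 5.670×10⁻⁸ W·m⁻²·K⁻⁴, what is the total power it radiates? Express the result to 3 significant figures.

Wien's law: T = b/λ_max = 2.898×10⁻³/5.431×10⁻⁶ = 533.603 K.
Area A = 8.45 cm² = 8.45×10⁻⁴ m².
Then P = εσAT⁴ = 0.467×5.670×10⁻⁸×8.45×10⁻⁴×(533.603)⁴ = 1.81 W.

P ≈ 1.81 W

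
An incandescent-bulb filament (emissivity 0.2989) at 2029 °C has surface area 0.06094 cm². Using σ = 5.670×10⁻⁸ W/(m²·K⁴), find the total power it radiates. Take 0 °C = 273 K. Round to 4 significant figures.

P ≈ 2.900 W

T = 2029 °C + 273 = 2302 K.
Area A = 0.06094 cm² = 6.094×10⁻⁶ m².
P = εσAT⁴ = 0.2989 × 5.670×10⁻⁸ × 6.094×10⁻⁶ × (2302)⁴ = 2.900 W.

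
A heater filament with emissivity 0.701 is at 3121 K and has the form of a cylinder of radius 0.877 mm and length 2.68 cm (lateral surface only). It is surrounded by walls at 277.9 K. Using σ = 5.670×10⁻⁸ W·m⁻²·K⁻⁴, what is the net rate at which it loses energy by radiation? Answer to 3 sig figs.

Lateral area A = 2πrL = 2π×8.77×10⁻⁴×0.0268 = 1.47677×10⁻⁴ m².
Net radiated power P_net = εσA(T⁴ − T₀⁴) = 0.701×5.670×10⁻⁸×1.47677×10⁻⁴×(3121⁴ − 277.9⁴).
T⁴ − T₀⁴ = 9.48801×10¹³ − 5.96423×10⁹ = 9.48741×10¹³ K⁴, so P_net = 557 W.

Net loss ≈ 557 W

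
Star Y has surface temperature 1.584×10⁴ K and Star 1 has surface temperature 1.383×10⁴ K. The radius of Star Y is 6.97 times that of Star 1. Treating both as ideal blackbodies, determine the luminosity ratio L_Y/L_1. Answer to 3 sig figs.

L ∝ R²T⁴, so L_Y/L_1 = (R_Y/R_1)²(T_Y/T_1)⁴ = (6.97)² × (1.584×10⁴/1.383×10⁴)⁴ = 48.5809 × 1.72081 = 83.6.

L_Y/L_1 ≈ 83.6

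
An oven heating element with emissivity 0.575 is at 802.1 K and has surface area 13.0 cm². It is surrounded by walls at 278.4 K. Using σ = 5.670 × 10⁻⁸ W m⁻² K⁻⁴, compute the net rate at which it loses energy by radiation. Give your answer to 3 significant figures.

Net loss ≈ 17.3 W

Area A = 13.0 cm² = 1.30×10⁻³ m².
Net radiated power P_net = εσA(T⁴ − T₀⁴) = 0.575×5.670×10⁻⁸×1.30×10⁻³×(802.1⁴ − 278.4⁴).
T⁴ − T₀⁴ = 4.13918×10¹¹ − 6.00727×10⁹ = 4.07911×10¹¹ K⁴, so P_net = 17.3 W.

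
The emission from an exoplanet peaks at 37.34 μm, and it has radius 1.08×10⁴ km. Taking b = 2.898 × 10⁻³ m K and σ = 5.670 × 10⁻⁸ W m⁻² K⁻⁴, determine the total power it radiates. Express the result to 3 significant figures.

Wien's law: T = b/λ_max = 2.898×10⁻³/3.734×10⁻⁵ = 77.6111 K.
Surface area A = 4πR² = 4π(1.08×10⁷ m)² = 1.46574×10¹⁵ m².
Then P = σAT⁴ = 5.670×10⁻⁸×1.46574×10¹⁵×(77.6111)⁴ = 3.02×10¹⁵ W.

P ≈ 3.02×10¹⁵ W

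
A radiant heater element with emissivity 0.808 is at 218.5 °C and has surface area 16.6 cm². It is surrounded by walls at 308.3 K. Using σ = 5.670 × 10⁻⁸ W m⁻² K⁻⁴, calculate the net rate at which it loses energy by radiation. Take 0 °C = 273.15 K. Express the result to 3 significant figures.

Net loss ≈ 3.76 W

T = 218.5 °C + 273.15 = 491.65 K.
Area A = 16.6 cm² = 1.66×10⁻³ m².
Net radiated power P_net = εσA(T⁴ − T₀⁴) = 0.808×5.670×10⁻⁸×1.66×10⁻³×(491.65⁴ − 308.3⁴).
T⁴ − T₀⁴ = 5.84284×10¹⁰ − 9.03429×10⁹ = 4.93941×10¹⁰ K⁴, so P_net = 3.76 W.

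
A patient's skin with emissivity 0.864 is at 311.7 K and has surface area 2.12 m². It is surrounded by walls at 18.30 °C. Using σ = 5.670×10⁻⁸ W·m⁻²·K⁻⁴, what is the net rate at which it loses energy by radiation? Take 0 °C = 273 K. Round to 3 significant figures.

Net loss ≈ 233 W

Surroundings: T = 18.30 °C + 273 = 291.30 K.
Area A = 2.12 m².
Net radiated power P_net = εσA(T⁴ − T₀⁴) = 0.864×5.670×10⁻⁸×2.12×(311.7⁴ − 291.30⁴).
T⁴ − T₀⁴ = 9.43946×10⁹ − 7.20049×10⁹ = 2.23897×10⁹ K⁴, so P_net = 233 W.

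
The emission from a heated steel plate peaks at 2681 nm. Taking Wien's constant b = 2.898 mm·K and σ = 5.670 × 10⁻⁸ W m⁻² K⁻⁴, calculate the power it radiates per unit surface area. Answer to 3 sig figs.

I ≈ 7.74×10⁴ W/m²

Wien's law: T = b/λ_max = 2.898×10⁻³/2.681×10⁻⁶ = 1080.94 K.
Then I = σT⁴ = 5.670×10⁻⁸×(1080.94)⁴ = 7.74×10⁴ W/m².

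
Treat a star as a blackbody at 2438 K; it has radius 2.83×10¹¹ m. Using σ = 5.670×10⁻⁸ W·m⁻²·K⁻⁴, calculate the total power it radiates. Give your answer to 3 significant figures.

P ≈ 2.02×10³⁰ W

Surface area A = 4πR² = 4π(2.83×10¹¹ m)² = 1.00643×10²⁴ m².
P = σAT⁴ = 5.670×10⁻⁸ × 1.00643×10²⁴ × (2438)⁴ = 2.02×10³⁰ W.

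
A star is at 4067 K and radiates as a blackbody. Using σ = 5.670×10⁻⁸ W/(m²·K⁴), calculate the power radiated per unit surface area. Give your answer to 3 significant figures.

Stefan–Boltzmann: I = σT⁴ = 5.670×10⁻⁸ × (4067)⁴ = 1.55×10⁷ W/m².

I ≈ 1.55×10⁷ W/m²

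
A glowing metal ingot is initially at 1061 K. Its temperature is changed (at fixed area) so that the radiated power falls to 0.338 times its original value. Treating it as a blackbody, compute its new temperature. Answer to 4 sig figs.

P ∝ T⁴, so T₂/T₁ = (P₂/P₁)^(1/4) = (0.338)^(1/4) = 0.762481.
T₂ = 1061 × 0.762481 = 809.0 K.

T₂ ≈ 809.0 K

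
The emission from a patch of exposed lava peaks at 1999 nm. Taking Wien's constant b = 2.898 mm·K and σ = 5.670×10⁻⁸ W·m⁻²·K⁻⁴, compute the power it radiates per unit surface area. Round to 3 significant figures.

Wien's law: T = b/λ_max = 2.898×10⁻³/1.999×10⁻⁶ = 1449.72 K.
Then I = σT⁴ = 5.670×10⁻⁸×(1449.72)⁴ = 2.50×10⁵ W/m².

I ≈ 2.50×10⁵ W/m²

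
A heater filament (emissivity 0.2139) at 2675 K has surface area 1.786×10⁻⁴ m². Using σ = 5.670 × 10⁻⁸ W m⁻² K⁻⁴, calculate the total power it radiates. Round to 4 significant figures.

P ≈ 110.9 W

Area A = 1.786×10⁻⁴ m².
P = εσAT⁴ = 0.2139 × 5.670×10⁻⁸ × 1.786×10⁻⁴ × (2675)⁴ = 110.9 W.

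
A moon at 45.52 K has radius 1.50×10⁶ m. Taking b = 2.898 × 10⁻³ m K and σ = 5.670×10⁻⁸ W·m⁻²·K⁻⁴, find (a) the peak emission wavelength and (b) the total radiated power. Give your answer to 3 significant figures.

(a) λ_max = b/T = 2.898×10⁻³/45.52 = 6.366×10⁻⁵ m = 63.7 μm.
Surface area A = 4πR² = 4π(1.50×10⁶ m)² = 2.82743×10¹³ m².
(b) P = σAT⁴ = 5.670×10⁻⁸×2.82743×10¹³×(45.52)⁴ = 6.88×10¹² W.

λ_max ≈ 63.7 μm; P ≈ 6.88×10¹² W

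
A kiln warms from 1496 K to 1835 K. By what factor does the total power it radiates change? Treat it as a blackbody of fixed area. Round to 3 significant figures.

P₂/P₁ ≈ 2.26

P ∝ T⁴, so P₂/P₁ = (T₂/T₁)⁴ = (1835/1496)⁴ = (1.22660)⁴ = 2.26.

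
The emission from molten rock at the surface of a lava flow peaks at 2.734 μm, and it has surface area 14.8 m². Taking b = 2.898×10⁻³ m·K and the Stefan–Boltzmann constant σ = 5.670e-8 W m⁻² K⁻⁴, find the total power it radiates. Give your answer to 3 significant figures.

Wien's law: T = b/λ_max = 2.898×10⁻³/2.734×10⁻⁶ = 1059.99 K.
Area A = 14.8 m².
Then P = σAT⁴ = 5.670×10⁻⁸×14.8×(1059.99)⁴ = 1.06×10⁶ W.

P ≈ 1.06×10⁶ W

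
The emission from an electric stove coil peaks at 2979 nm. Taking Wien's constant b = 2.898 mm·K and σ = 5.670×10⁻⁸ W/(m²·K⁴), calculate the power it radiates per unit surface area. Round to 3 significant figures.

Wien's law: T = b/λ_max = 2.898×10⁻³/2.979×10⁻⁶ = 972.810 K.
Then I = σT⁴ = 5.670×10⁻⁸×(972.810)⁴ = 5.08×10⁴ W/m².

I ≈ 5.08×10⁴ W/m²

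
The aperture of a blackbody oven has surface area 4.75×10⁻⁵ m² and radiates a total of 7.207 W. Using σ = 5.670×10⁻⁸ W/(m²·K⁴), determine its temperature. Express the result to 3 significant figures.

T ≈ 1.28×10³ K

Area A = 4.75×10⁻⁵ m².
P = σAT⁴ ⇒ T = (P/(σA))^(1/4) = (7.207/(5.670×10⁻⁸×4.75×10⁻⁵))^(1/4) = 1.28×10³ K.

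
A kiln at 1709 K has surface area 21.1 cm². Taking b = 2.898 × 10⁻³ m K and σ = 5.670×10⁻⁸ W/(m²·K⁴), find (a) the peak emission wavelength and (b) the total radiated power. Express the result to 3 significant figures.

λ_max ≈ 1.70 μm; P ≈ 1.02×10³ W

(a) λ_max = b/T = 2.898×10⁻³/1709 = 1.696×10⁻⁶ m = 1.70 μm.
Area A = 21.1 cm² = 2.11×10⁻³ m².
(b) P = σAT⁴ = 5.670×10⁻⁸×2.11×10⁻³×(1709)⁴ = 1.02×10³ W.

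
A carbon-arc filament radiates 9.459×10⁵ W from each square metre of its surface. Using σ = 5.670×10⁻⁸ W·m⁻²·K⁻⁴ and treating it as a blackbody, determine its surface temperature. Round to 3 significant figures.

T ≈ 2.02×10³ K

I = σT⁴, so T = (I/σ)^(1/4) = (9.459×10⁵/(5.670×10⁻⁸))^(1/4) = 2.02×10³ K.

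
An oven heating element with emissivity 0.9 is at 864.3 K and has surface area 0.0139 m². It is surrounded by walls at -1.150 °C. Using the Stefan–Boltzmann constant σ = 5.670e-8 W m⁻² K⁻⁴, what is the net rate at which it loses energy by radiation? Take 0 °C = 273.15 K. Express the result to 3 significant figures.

Net loss ≈ 392 W

Surroundings: T = -1.150 °C + 273.15 = 272.000 K.
Area A = 0.0139 m².
Net radiated power P_net = εσA(T⁴ − T₀⁴) = 0.9×5.670×10⁻⁸×0.0139×(864.3⁴ − 272.000⁴).
T⁴ − T₀⁴ = 5.58031×10¹¹ − 5.47363×10⁹ = 5.52557×10¹¹ K⁴, so P_net = 392 W.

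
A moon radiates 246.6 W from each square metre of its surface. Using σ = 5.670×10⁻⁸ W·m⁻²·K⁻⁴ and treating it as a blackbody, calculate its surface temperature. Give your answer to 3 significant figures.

T ≈ 257 K

I = σT⁴, so T = (I/σ)^(1/4) = (246.6/(5.670×10⁻⁸))^(1/4) = 257 K.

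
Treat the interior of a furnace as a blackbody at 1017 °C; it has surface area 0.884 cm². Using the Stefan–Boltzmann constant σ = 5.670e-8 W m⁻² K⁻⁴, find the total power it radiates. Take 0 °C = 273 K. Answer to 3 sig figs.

T = 1017 °C + 273 = 1290 K.
Area A = 0.884 cm² = 8.84×10⁻⁵ m².
P = σAT⁴ = 5.670×10⁻⁸ × 8.84×10⁻⁵ × (1290)⁴ = 13.9 W.

P ≈ 13.9 W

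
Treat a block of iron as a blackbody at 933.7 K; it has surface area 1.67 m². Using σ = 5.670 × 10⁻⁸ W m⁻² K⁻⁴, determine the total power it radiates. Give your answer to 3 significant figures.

P ≈ 7.20×10⁴ W

Area A = 1.67 m².
P = σAT⁴ = 5.670×10⁻⁸ × 1.67 × (933.7)⁴ = 7.20×10⁴ W.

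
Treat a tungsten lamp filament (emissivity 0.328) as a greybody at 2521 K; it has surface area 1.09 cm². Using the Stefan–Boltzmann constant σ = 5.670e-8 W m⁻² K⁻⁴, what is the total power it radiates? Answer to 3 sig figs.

P ≈ 81.9 W

Area A = 1.09 cm² = 1.09×10⁻⁴ m².
P = εσAT⁴ = 0.328 × 5.670×10⁻⁸ × 1.09×10⁻⁴ × (2521)⁴ = 81.9 W.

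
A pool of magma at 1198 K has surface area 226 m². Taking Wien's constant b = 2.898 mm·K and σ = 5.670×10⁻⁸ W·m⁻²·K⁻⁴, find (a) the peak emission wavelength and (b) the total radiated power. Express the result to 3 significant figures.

λ_max ≈ 2.42 μm; P ≈ 2.64×10⁷ W

(a) λ_max = b/T = 2.898×10⁻³/1198 = 2.419×10⁻⁶ m = 2.42 μm.
Area A = 226 m².
(b) P = σAT⁴ = 5.670×10⁻⁸×226×(1198)⁴ = 2.64×10⁷ W.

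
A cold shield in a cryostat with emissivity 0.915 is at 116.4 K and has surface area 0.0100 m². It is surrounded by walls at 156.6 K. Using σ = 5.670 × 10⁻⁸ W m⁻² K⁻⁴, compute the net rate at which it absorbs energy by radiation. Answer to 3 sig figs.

Area A = 0.0100 m².
Net radiated power P_net = εσA(T⁴ − T₀⁴) = 0.915×5.670×10⁻⁸×0.0100×(116.4⁴ − 156.6⁴).
T⁴ − T₀⁴ = 1.83574×10⁸ − 6.01405×10⁸ = -4.17831×10⁸ K⁴, so P_net = -0.217 W — negative, meaning a net gain of 0.217 W.

Net gain ≈ 0.217 W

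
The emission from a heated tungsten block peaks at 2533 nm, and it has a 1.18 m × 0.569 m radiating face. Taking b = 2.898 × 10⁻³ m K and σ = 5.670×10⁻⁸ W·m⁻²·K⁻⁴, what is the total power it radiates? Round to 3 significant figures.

Wien's law: T = b/λ_max = 2.898×10⁻³/2.533×10⁻⁶ = 1144.10 K.
Area A = 1.18 × 0.569 = 0.67142 m².
Then P = σAT⁴ = 5.670×10⁻⁸×0.67142×(1144.10)⁴ = 6.52×10⁴ W.

P ≈ 6.52×10⁴ W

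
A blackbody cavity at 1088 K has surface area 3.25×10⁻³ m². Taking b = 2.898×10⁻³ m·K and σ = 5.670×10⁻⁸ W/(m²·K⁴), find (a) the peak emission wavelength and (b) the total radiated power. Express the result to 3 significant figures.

(a) λ_max = b/T = 2.898×10⁻³/1088 = 2.664×10⁻⁶ m = 2.66×10³ nm.
Area A = 3.25×10⁻³ m².
(b) P = σAT⁴ = 5.670×10⁻⁸×3.25×10⁻³×(1088)⁴ = 258 W.

λ_max ≈ 2.66×10³ nm; P ≈ 258 W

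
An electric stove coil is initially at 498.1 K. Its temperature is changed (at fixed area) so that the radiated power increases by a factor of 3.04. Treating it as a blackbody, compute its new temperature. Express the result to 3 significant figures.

P ∝ T⁴, so T₂/T₁ = (P₂/P₁)^(1/4) = (3.04)^(1/4) = 1.32044.
T₂ = 498.1 × 1.32044 = 658 K.

T₂ ≈ 658 K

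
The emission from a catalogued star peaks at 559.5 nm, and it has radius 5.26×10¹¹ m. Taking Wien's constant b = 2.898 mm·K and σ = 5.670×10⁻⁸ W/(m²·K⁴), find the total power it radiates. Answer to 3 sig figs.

P ≈ 1.42×10³² W

Wien's law: T = b/λ_max = 2.898×10⁻³/5.595×10⁻⁷ = 5179.62 K.
Surface area A = 4πR² = 4π(5.26×10¹¹ m)² = 3.47681×10²⁴ m².
Then P = σAT⁴ = 5.670×10⁻⁸×3.47681×10²⁴×(5179.62)⁴ = 1.42×10³² W.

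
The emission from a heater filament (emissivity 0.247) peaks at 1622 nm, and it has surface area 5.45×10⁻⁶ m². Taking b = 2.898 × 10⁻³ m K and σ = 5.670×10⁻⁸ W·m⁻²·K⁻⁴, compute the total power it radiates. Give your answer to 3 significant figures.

P ≈ 0.778 W

Wien's law: T = b/λ_max = 2.898×10⁻³/1.622×10⁻⁶ = 1786.68 K.
Area A = 5.45×10⁻⁶ m².
Then P = εσAT⁴ = 0.247×5.670×10⁻⁸×5.45×10⁻⁶×(1786.68)⁴ = 0.778 W.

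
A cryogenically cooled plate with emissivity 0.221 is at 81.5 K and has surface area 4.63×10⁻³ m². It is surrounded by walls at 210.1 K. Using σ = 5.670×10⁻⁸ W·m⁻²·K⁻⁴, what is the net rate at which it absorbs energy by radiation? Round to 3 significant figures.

Net gain ≈ 0.110 W

Area A = 4.63×10⁻³ m².
Net radiated power P_net = εσA(T⁴ − T₀⁴) = 0.221×5.670×10⁻⁸×4.63×10⁻³×(81.5⁴ − 210.1⁴).
T⁴ − T₀⁴ = 4.41195×10⁷ − 1.94852×10⁹ = -1.90440×10⁹ K⁴, so P_net = -0.110 W — negative, meaning a net gain of 0.110 W.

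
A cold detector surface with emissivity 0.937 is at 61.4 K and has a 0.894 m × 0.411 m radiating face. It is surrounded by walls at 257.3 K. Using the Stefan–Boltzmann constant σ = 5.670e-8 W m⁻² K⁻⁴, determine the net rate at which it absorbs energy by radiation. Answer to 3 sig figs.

Area A = 0.894 × 0.411 = 0.367434 m².
Net radiated power P_net = εσA(T⁴ − T₀⁴) = 0.937×5.670×10⁻⁸×0.367434×(61.4⁴ − 257.3⁴).
T⁴ − T₀⁴ = 1.42126×10⁷ − 4.38288×10⁹ = -4.36867×10⁹ K⁴, so P_net = -85.3 W — negative, meaning a net gain of 85.3 W.

Net gain ≈ 85.3 W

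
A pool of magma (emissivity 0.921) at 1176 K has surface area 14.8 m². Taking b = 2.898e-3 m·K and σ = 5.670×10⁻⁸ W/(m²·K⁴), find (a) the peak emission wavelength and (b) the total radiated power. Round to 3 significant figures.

λ_max ≈ 2.46×10³ nm; P ≈ 1.48×10⁶ W

(a) λ_max = b/T = 2.898×10⁻³/1176 = 2.464×10⁻⁶ m = 2.46×10³ nm.
Area A = 14.8 m².
(b) P = εσAT⁴ = 0.921×5.670×10⁻⁸×14.8×(1176)⁴ = 1.48×10⁶ W.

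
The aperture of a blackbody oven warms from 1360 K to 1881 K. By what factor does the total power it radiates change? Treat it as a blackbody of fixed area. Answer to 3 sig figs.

P ∝ T⁴, so P₂/P₁ = (T₂/T₁)⁴ = (1881/1360)⁴ = (1.38309)⁴ = 3.66.

P₂/P₁ ≈ 3.66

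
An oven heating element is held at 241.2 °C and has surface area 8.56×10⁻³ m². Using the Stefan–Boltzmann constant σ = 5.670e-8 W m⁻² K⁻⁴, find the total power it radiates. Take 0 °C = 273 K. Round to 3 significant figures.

T = 241.2 °C + 273 = 514.2 K.
Area A = 8.56×10⁻³ m².
P = σAT⁴ = 5.670×10⁻⁸ × 8.56×10⁻³ × (514.2)⁴ = 33.9 W.

P ≈ 33.9 W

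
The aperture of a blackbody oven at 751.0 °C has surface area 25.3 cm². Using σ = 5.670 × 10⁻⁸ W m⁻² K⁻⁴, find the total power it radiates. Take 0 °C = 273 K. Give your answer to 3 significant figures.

P ≈ 158 W

T = 751.0 °C + 273 = 1024.0 K.
Area A = 25.3 cm² = 2.53×10⁻³ m².
P = σAT⁴ = 5.670×10⁻⁸ × 2.53×10⁻³ × (1024.0)⁴ = 158 W.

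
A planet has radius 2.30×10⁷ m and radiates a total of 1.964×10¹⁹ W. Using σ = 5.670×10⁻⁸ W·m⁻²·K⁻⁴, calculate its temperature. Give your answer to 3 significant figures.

T ≈ 478 K

Surface area A = 4πR² = 4π(2.30×10⁷ m)² = 6.64761×10¹⁵ m².
P = σAT⁴ ⇒ T = (P/(σA))^(1/4) = (1.964×10¹⁹/(5.670×10⁻⁸×6.64761×10¹⁵))^(1/4) = 478 K.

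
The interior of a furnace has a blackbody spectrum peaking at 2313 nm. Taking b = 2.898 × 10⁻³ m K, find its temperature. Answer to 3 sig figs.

T ≈ 1.25×10³ K

Wien's law gives T = b/λ_max = (2.898×10⁻³ m·K)/(2.313×10⁻⁶ m) = 1.25×10³ K.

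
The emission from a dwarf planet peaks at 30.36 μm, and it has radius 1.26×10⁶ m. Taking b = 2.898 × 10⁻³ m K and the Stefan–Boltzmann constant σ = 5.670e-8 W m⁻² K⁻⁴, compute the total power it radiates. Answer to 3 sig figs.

Wien's law: T = b/λ_max = 2.898×10⁻³/3.036×10⁻⁵ = 95.4545 K.
Surface area A = 4πR² = 4π(1.26×10⁶ m)² = 1.99504×10¹³ m².
Then P = σAT⁴ = 5.670×10⁻⁸×1.99504×10¹³×(95.4545)⁴ = 9.39×10¹³ W.

P ≈ 9.39×10¹³ W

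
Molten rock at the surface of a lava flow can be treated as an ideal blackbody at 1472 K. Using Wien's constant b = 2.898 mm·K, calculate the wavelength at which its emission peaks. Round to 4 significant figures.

Wien's displacement law: λ_max = b/T = (2.898×10⁻³ m·K)/(1472 K) = 1.9687×10⁻⁶ m.
That is 1.969 μm, in the infrared range.

λ_max ≈ 1.969 μm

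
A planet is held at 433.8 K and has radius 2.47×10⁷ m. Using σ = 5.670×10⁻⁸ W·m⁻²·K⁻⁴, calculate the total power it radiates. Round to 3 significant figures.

Surface area A = 4πR² = 4π(2.47×10⁷ m)² = 7.66662×10¹⁵ m².
P = σAT⁴ = 5.670×10⁻⁸ × 7.66662×10¹⁵ × (433.8)⁴ = 1.54×10¹⁹ W.

P ≈ 1.54×10¹⁹ W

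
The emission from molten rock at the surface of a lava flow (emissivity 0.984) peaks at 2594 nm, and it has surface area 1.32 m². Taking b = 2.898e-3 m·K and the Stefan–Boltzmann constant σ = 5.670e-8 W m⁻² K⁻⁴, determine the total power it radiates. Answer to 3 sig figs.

Wien's law: T = b/λ_max = 2.898×10⁻³/2.594×10⁻⁶ = 1117.19 K.
Area A = 1.32 m².
Then P = εσAT⁴ = 0.984×5.670×10⁻⁸×1.32×(1117.19)⁴ = 1.15×10⁵ W.

P ≈ 1.15×10⁵ W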